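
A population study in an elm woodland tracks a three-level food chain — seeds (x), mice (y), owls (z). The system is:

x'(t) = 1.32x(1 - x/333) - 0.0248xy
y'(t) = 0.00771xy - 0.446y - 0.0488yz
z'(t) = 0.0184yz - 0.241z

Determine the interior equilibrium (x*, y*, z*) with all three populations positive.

From dz/dt = 0: 0.0184y* = 0.241, so y* = 13.1.
From dx/dt = 0: 1.32(1 - x*/333) = 0.0248·13.1, giving x* = 333·(1 - 0.246) = 251.
From dy/dt = 0: 0.00771·251 - 0.446 = 0.0488z*, so z* = 1.49/0.0488 = 30.5.

x* ≈ 251, y* ≈ 13.1, z* ≈ 30.5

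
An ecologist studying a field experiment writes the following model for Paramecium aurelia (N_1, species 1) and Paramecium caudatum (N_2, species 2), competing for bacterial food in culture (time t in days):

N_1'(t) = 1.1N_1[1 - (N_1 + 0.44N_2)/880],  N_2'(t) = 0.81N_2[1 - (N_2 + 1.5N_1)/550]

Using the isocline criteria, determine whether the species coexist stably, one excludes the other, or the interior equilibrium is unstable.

Compare the nullcline intercepts: K1/α12 = 880/0.44 = 2000 > K2 = 550; K2/α21 = 550/1.5 = 367 < K1 = 880.
Since the inequalities point opposite ways, species 1 can invade but species 2 cannot.

species 1 excludes species 2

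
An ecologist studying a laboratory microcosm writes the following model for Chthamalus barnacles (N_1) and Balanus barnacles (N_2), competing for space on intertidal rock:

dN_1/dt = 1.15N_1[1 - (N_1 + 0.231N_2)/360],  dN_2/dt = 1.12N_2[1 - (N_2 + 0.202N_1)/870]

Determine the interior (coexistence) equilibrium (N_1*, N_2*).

N_1* ≈ 167, N_2* ≈ 836

Setting both brackets to zero gives the nullclines N_1 + 0.231N_2 = 360 and 0.202N_1 + N_2 = 870.
Substituting N_2 = 870 - 0.202N_1 into the first: N_1(1 - 0.231·0.202) = 360 - 0.231·870.
So N_1* = 159/0.953 = 167, and then N_2* = 870 - 0.202·167 = 836.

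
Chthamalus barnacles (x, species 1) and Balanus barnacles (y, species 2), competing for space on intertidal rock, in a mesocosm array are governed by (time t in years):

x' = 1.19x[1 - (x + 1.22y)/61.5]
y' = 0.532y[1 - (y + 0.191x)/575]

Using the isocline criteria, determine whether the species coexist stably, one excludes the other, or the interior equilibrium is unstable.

species 2 excludes species 1

Compare the nullcline intercepts: K1/α12 = 61.5/1.22 = 50.4 < K2 = 575; K2/α21 = 575/0.191 = 3010 > K1 = 61.5.
Since the inequalities point opposite ways, species 2 can invade but species 1 cannot.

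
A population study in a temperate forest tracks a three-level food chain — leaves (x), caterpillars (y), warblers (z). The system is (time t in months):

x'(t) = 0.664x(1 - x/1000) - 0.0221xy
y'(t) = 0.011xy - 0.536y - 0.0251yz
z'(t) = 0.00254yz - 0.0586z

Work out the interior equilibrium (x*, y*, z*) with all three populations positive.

x* ≈ 232, y* ≈ 23.1, z* ≈ 80.4

From dz/dt = 0: 0.00254y* = 0.0586, so y* = 23.1.
From dx/dt = 0: 0.664(1 - x*/1000) = 0.0221·23.1, giving x* = 1000·(1 - 0.768) = 232.
From dy/dt = 0: 0.011·232 - 0.536 = 0.0251z*, so z* = 2.02/0.0251 = 80.4.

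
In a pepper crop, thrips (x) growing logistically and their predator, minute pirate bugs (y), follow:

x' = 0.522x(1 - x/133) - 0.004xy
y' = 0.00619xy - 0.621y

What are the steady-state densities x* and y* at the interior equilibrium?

x* ≈ 100, y* ≈ 32.1

From dy/dt = 0 with y > 0: 0.00619x* = 0.621, so x* = 100.
Substitute into dx/dt = 0: 0.522(1 - 100/133) = 0.004y*.
The bracket is 0.246, giving y* = 0.128/0.004 = 32.1.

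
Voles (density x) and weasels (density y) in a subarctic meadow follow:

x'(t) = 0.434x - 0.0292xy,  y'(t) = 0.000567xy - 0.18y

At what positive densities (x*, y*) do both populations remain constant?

x* ≈ 317, y* ≈ 14.9

Set dy/dt = 0 with y > 0: 0.000567x - 0.18 = 0, so x* = 0.18/0.000567 = 317.
Set dx/dt = 0 with x > 0: 0.434 - 0.0292y = 0, so y* = 0.434/0.0292 = 14.9.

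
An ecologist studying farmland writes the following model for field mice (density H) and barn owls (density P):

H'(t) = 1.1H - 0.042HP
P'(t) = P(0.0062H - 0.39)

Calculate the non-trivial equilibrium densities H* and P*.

H* ≈ 62.9, P* ≈ 26.2

Set dP/dt = 0 with P > 0: 0.0062H - 0.39 = 0, so H* = 0.39/0.0062 = 62.9.
Set dH/dt = 0 with H > 0: 1.1 - 0.042P = 0, so P* = 1.1/0.042 = 26.2.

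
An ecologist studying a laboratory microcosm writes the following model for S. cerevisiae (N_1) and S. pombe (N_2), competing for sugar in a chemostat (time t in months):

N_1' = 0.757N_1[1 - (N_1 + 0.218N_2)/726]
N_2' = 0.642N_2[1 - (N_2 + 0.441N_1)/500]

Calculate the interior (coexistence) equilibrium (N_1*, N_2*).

Setting both brackets to zero gives the nullclines N_1 + 0.218N_2 = 726 and 0.441N_1 + N_2 = 500.
Substituting N_2 = 500 - 0.441N_1 into the first: N_1(1 - 0.218·0.441) = 726 - 0.218·500.
So N_1* = 617/0.904 = 683, and then N_2* = 500 - 0.441·683 = 199.

N_1* ≈ 683, N_2* ≈ 199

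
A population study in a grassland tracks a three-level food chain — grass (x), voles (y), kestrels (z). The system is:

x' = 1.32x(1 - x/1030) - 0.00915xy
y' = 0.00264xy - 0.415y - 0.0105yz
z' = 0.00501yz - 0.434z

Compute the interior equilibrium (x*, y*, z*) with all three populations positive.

x* ≈ 412, y* ≈ 86.6, z* ≈ 63.9

From dz/dt = 0: 0.00501y* = 0.434, so y* = 86.6.
From dx/dt = 0: 1.32(1 - x*/1030) = 0.00915·86.6, giving x* = 1030·(1 - 0.6) = 412.
From dy/dt = 0: 0.00264·412 - 0.415 = 0.0105z*, so z* = 0.671/0.0105 = 63.9.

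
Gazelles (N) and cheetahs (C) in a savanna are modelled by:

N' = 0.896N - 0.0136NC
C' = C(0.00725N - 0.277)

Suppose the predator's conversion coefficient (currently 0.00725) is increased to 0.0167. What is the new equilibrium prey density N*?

N* ≈ 16.6

At the interior fixed point, setting dC/dt = 0 with C > 0 fixes N* = (predator death rate)/(NC coefficient) — independent of the other coefficients.
With the change, N* = 0.277/0.0167 = 16.6; it falls from 38.2.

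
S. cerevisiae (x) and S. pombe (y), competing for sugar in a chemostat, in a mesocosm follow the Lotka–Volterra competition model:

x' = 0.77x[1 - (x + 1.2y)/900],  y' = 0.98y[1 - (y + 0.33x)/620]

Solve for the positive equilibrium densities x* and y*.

Setting both brackets to zero gives the nullclines x + 1.2y = 900 and 0.33x + y = 620.
Substituting y = 620 - 0.33x into the first: x(1 - 1.2·0.33) = 900 - 1.2·620.
So x* = 156/0.604 = 258, and then y* = 620 - 0.33·258 = 535.

x* ≈ 258, y* ≈ 535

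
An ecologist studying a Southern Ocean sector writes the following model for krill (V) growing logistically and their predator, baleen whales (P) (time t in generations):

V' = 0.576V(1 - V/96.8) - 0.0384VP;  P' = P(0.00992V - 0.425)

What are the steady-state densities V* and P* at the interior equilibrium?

From dP/dt = 0 with P > 0: 0.00992V* = 0.425, so V* = 42.8.
Substitute into dV/dt = 0: 0.576(1 - 42.8/96.8) = 0.0384P*.
The bracket is 0.557, giving P* = 0.321/0.0384 = 8.36.

V* ≈ 42.8, P* ≈ 8.36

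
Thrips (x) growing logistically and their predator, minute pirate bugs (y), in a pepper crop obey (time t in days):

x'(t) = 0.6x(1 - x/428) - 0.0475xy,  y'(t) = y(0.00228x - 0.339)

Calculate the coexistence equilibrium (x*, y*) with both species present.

From dy/dt = 0 with y > 0: 0.00228x* = 0.339, so x* = 149.
Substitute into dx/dt = 0: 0.6(1 - 149/428) = 0.0475y*.
The bracket is 0.653, giving y* = 0.392/0.0475 = 8.24.

x* ≈ 149, y* ≈ 8.24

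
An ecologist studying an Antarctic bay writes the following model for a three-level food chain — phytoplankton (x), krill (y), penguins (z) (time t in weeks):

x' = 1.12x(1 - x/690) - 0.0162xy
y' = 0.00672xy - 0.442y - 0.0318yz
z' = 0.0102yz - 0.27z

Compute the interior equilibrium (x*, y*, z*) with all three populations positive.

x* ≈ 426, y* ≈ 26.5, z* ≈ 76.1

From dz/dt = 0: 0.0102y* = 0.27, so y* = 26.5.
From dx/dt = 0: 1.12(1 - x*/690) = 0.0162·26.5, giving x* = 690·(1 - 0.383) = 426.
From dy/dt = 0: 0.00672·426 - 0.442 = 0.0318z*, so z* = 2.42/0.0318 = 76.1.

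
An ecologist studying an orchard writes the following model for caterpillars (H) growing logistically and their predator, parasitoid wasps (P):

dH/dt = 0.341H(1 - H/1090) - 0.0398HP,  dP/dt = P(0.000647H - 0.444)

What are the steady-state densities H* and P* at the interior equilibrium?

From dP/dt = 0 with P > 0: 0.000647H* = 0.444, so H* = 686.
Substitute into dH/dt = 0: 0.341(1 - 686/1090) = 0.0398P*.
The bracket is 0.37, giving P* = 0.126/0.0398 = 3.17.

H* ≈ 686, P* ≈ 3.17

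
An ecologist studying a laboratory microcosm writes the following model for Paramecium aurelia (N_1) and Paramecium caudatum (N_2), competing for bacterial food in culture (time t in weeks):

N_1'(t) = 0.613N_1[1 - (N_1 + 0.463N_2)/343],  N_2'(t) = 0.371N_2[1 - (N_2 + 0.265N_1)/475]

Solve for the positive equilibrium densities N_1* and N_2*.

N_1* ≈ 140, N_2* ≈ 438

Setting both brackets to zero gives the nullclines N_1 + 0.463N_2 = 343 and 0.265N_1 + N_2 = 475.
Substituting N_2 = 475 - 0.265N_1 into the first: N_1(1 - 0.463·0.265) = 343 - 0.463·475.
So N_1* = 123/0.877 = 140, and then N_2* = 475 - 0.265·140 = 438.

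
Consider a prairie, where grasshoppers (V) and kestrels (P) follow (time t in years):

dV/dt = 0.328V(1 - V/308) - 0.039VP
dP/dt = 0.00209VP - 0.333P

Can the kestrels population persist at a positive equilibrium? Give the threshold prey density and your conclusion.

The predator equation gives dP/dt > 0 only when V > 0.333/0.00209 = 159.
Without the predator, V → K = 308. Since 308 > 159, the predator can invade and persist.

Threshold V = 159; K > 159, so yes, the predator persists.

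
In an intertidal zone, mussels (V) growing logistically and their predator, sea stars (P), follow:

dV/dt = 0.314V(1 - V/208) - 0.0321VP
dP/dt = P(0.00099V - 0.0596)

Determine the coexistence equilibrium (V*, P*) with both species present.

V* ≈ 60.2, P* ≈ 6.95

From dP/dt = 0 with P > 0: 0.00099V* = 0.0596, so V* = 60.2.
Substitute into dV/dt = 0: 0.314(1 - 60.2/208) = 0.0321P*.
The bracket is 0.711, giving P* = 0.223/0.0321 = 6.95.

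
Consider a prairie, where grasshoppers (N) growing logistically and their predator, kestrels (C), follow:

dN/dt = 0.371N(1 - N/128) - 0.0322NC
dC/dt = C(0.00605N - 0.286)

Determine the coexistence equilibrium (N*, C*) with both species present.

N* ≈ 47.3, C* ≈ 7.27

From dC/dt = 0 with C > 0: 0.00605N* = 0.286, so N* = 47.3.
Substitute into dN/dt = 0: 0.371(1 - 47.3/128) = 0.0322C*.
The bracket is 0.631, giving C* = 0.234/0.0322 = 7.27.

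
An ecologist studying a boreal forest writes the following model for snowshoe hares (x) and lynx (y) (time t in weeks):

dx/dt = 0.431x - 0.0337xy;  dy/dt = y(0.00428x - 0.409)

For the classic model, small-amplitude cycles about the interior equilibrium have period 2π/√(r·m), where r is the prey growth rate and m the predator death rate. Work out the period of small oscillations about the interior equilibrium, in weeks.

Here r = 0.431 and m = 0.409, so r·m = 0.176.
ω = √0.176 = 0.42 per week, hence T = 2π/ω ≈ 15 weeks.

T ≈ 15 weeks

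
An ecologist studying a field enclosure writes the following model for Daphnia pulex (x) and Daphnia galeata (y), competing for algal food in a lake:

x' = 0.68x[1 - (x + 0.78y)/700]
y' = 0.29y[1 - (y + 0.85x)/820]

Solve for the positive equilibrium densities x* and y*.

Setting both brackets to zero gives the nullclines x + 0.78y = 700 and 0.85x + y = 820.
Substituting y = 820 - 0.85x into the first: x(1 - 0.78·0.85) = 700 - 0.78·820.
So x* = 60.4/0.337 = 179, and then y* = 820 - 0.85·179 = 668.

x* ≈ 179, y* ≈ 668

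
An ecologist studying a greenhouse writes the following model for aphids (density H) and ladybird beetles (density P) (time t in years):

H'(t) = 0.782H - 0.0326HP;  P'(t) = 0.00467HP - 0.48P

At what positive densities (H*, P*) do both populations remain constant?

H* ≈ 103, P* ≈ 24

Set dP/dt = 0 with P > 0: 0.00467H - 0.48 = 0, so H* = 0.48/0.00467 = 103.
Set dH/dt = 0 with H > 0: 0.782 - 0.0326P = 0, so P* = 0.782/0.0326 = 24.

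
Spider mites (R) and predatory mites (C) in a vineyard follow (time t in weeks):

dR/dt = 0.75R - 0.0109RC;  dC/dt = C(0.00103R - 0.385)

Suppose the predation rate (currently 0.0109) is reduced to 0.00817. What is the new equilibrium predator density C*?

C* ≈ 91.8

At the interior fixed point, setting dR/dt = 0 with R > 0 fixes C* = (prey growth rate)/(RC coefficient) — independent of the other coefficients.
With the change, C* = 0.75/0.00817 = 91.8; it rises from 68.8.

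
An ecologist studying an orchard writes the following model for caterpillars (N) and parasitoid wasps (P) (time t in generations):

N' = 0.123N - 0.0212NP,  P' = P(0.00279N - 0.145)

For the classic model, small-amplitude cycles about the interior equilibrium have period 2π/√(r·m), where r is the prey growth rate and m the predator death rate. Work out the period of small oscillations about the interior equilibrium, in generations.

Here r = 0.123 and m = 0.145, so r·m = 0.0178.
ω = √0.0178 = 0.134 per generation, hence T = 2π/ω ≈ 47 generations.

T ≈ 47 generations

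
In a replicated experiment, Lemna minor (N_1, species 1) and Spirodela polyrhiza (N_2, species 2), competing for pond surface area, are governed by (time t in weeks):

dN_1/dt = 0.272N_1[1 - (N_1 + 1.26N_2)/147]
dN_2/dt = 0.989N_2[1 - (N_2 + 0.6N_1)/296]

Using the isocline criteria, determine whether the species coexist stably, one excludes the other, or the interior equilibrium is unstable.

Compare the nullcline intercepts: K1/α12 = 147/1.26 = 117 < K2 = 296; K2/α21 = 296/0.6 = 493 > K1 = 147.
Since the inequalities point opposite ways, species 2 can invade but species 1 cannot.

species 2 excludes species 1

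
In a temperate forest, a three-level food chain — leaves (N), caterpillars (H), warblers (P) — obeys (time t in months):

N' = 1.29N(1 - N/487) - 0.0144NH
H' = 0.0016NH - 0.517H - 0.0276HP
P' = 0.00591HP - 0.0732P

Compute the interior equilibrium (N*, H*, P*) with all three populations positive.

From dP/dt = 0: 0.00591H* = 0.0732, so H* = 12.4.
From dN/dt = 0: 1.29(1 - N*/487) = 0.0144·12.4, giving N* = 487·(1 - 0.138) = 420.
From dH/dt = 0: 0.0016·420 - 0.517 = 0.0276P*, so P* = 0.154/0.0276 = 5.6.

N* ≈ 420, H* ≈ 12.4, P* ≈ 5.6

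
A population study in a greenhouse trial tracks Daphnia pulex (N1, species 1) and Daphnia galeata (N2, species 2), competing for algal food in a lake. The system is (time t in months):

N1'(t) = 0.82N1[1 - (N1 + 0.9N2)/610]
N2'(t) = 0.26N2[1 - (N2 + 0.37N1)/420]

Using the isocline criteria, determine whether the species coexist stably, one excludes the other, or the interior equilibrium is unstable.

Compare the nullcline intercepts: K1/α12 = 610/0.9 = 678 > K2 = 420; K2/α21 = 420/0.37 = 1140 > K1 = 610.
Since both inequalities hold, each species can invade when rare, so the interior equilibrium is stable.

stable coexistence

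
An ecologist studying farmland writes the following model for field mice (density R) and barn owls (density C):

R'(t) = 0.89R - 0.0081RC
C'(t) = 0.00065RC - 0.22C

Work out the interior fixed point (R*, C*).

R* ≈ 338, C* ≈ 110

Set dC/dt = 0 with C > 0: 0.00065R - 0.22 = 0, so R* = 0.22/0.00065 = 338.
Set dR/dt = 0 with R > 0: 0.89 - 0.0081C = 0, so C* = 0.89/0.0081 = 110.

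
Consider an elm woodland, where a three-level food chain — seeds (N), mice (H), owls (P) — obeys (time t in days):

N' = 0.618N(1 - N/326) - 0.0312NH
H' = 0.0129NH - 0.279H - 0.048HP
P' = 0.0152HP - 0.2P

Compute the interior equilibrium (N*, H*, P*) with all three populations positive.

N* ≈ 109, H* ≈ 13.2, P* ≈ 23.6

From dP/dt = 0: 0.0152H* = 0.2, so H* = 13.2.
From dN/dt = 0: 0.618(1 - N*/326) = 0.0312·13.2, giving N* = 326·(1 - 0.664) = 109.
From dH/dt = 0: 0.0129·109 - 0.279 = 0.048P*, so P* = 1.13/0.048 = 23.6.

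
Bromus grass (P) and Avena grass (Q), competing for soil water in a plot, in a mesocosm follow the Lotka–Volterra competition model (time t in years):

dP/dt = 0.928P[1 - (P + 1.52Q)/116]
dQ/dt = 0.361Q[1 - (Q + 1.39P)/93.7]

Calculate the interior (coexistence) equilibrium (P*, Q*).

P* ≈ 23.7, Q* ≈ 60.7

Setting both brackets to zero gives the nullclines P + 1.52Q = 116 and 1.39P + Q = 93.7.
Substituting Q = 93.7 - 1.39P into the first: P(1 - 1.52·1.39) = 116 - 1.52·93.7.
So P* = -26.4/-1.11 = 23.7, and then Q* = 93.7 - 1.39·23.7 = 60.7.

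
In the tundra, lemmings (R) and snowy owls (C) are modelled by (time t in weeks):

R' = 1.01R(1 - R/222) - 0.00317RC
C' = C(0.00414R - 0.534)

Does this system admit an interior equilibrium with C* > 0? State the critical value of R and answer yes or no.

Threshold R = 129; K > 129, so yes, the predator persists.

The predator equation gives dC/dt > 0 only when R > 0.534/0.00414 = 129.
Without the predator, R → K = 222. Since 222 > 129, the predator can invade and persist.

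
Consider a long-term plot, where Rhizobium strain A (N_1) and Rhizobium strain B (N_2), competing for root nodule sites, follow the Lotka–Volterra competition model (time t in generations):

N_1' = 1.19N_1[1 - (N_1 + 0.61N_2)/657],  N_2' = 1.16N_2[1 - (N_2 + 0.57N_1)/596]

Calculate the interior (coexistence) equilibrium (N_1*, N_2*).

N_1* ≈ 450, N_2* ≈ 340

Setting both brackets to zero gives the nullclines N_1 + 0.61N_2 = 657 and 0.57N_1 + N_2 = 596.
Substituting N_2 = 596 - 0.57N_1 into the first: N_1(1 - 0.61·0.57) = 657 - 0.61·596.
So N_1* = 293/0.652 = 450, and then N_2* = 596 - 0.57·450 = 340.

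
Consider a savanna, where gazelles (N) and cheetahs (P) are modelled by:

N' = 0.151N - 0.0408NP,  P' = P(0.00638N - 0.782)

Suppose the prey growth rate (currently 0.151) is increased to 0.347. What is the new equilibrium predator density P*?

At the interior fixed point, setting dN/dt = 0 with N > 0 fixes P* = (prey growth rate)/(NP coefficient) — independent of the other coefficients.
With the change, P* = 0.347/0.0408 = 8.5; it rises from 3.7.

P* ≈ 8.5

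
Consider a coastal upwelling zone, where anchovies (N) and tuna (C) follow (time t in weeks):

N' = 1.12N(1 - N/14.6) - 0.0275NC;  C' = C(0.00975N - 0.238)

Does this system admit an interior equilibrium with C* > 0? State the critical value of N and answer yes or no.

The predator equation gives dC/dt > 0 only when N > 0.238/0.00975 = 24.4.
Without the predator, N → K = 14.6. Since 14.6 < 24.4, the predator cannot invade.

Threshold N = 24.4; K < 24.4, so no, the predator goes extinct.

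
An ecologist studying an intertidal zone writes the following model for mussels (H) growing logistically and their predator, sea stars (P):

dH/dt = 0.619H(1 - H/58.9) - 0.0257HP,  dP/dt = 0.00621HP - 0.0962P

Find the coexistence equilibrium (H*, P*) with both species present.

From dP/dt = 0 with P > 0: 0.00621H* = 0.0962, so H* = 15.5.
Substitute into dH/dt = 0: 0.619(1 - 15.5/58.9) = 0.0257P*.
The bracket is 0.737, giving P* = 0.456/0.0257 = 17.8.

H* ≈ 15.5, P* ≈ 17.8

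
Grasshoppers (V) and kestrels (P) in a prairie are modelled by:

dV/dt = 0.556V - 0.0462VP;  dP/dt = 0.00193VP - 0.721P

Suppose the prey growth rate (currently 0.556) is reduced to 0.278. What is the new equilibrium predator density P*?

P* ≈ 6.02

At the interior fixed point, setting dV/dt = 0 with V > 0 fixes P* = (prey growth rate)/(VP coefficient) — independent of the other coefficients.
With the change, P* = 0.278/0.0462 = 6.02; it falls from 12.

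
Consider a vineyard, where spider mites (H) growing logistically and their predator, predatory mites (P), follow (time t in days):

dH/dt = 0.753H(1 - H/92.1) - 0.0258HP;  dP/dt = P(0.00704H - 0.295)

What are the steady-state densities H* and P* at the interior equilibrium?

H* ≈ 41.9, P* ≈ 15.9

From dP/dt = 0 with P > 0: 0.00704H* = 0.295, so H* = 41.9.
Substitute into dH/dt = 0: 0.753(1 - 41.9/92.1) = 0.0258P*.
The bracket is 0.545, giving P* = 0.41/0.0258 = 15.9.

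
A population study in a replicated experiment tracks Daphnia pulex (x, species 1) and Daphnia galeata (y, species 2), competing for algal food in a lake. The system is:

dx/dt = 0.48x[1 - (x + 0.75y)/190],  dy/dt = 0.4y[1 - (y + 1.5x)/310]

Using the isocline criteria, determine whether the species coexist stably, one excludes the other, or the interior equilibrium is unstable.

species 2 excludes species 1

Compare the nullcline intercepts: K1/α12 = 190/0.75 = 253 < K2 = 310; K2/α21 = 310/1.5 = 207 > K1 = 190.
Since the inequalities point opposite ways, species 2 can invade but species 1 cannot.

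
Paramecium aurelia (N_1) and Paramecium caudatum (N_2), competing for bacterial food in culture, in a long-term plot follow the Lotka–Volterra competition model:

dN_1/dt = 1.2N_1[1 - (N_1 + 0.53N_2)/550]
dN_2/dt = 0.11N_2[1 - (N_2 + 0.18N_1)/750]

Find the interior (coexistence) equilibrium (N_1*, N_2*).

N_1* ≈ 169, N_2* ≈ 720

Setting both brackets to zero gives the nullclines N_1 + 0.53N_2 = 550 and 0.18N_1 + N_2 = 750.
Substituting N_2 = 750 - 0.18N_1 into the first: N_1(1 - 0.53·0.18) = 550 - 0.53·750.
So N_1* = 152/0.905 = 169, and then N_2* = 750 - 0.18·169 = 720.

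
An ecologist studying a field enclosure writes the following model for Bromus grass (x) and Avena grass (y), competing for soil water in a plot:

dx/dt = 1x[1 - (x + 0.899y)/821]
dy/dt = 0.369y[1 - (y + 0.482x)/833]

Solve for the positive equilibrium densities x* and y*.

Setting both brackets to zero gives the nullclines x + 0.899y = 821 and 0.482x + y = 833.
Substituting y = 833 - 0.482x into the first: x(1 - 0.899·0.482) = 821 - 0.899·833.
So x* = 72.1/0.567 = 127, and then y* = 833 - 0.482·127 = 772.

x* ≈ 127, y* ≈ 772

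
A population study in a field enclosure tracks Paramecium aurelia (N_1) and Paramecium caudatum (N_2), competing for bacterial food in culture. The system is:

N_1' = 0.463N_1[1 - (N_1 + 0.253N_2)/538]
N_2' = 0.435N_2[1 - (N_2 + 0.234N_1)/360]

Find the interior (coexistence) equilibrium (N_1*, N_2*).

Setting both brackets to zero gives the nullclines N_1 + 0.253N_2 = 538 and 0.234N_1 + N_2 = 360.
Substituting N_2 = 360 - 0.234N_1 into the first: N_1(1 - 0.253·0.234) = 538 - 0.253·360.
So N_1* = 447/0.941 = 475, and then N_2* = 360 - 0.234·475 = 249.

N_1* ≈ 475, N_2* ≈ 249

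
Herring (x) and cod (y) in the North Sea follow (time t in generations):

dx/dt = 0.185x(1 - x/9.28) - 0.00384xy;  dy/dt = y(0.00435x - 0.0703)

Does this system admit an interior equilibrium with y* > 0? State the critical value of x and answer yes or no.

The predator equation gives dy/dt > 0 only when x > 0.0703/0.00435 = 16.2.
Without the predator, x → K = 9.28. Since 9.28 < 16.2, the predator cannot invade.

Threshold x = 16.2; K < 16.2, so no, the predator goes extinct.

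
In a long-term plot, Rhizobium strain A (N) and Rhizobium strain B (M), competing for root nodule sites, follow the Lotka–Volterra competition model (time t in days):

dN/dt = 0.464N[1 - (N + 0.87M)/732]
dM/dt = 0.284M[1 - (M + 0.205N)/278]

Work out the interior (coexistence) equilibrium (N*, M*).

Setting both brackets to zero gives the nullclines N + 0.87M = 732 and 0.205N + M = 278.
Substituting M = 278 - 0.205N into the first: N(1 - 0.87·0.205) = 732 - 0.87·278.
So N* = 490/0.822 = 597, and then M* = 278 - 0.205·597 = 156.

N* ≈ 597, M* ≈ 156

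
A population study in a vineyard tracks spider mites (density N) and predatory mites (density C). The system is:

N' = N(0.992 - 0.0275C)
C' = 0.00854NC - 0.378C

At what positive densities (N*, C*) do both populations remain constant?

N* ≈ 44.3, C* ≈ 36.1

Set dC/dt = 0 with C > 0: 0.00854N - 0.378 = 0, so N* = 0.378/0.00854 = 44.3.
Set dN/dt = 0 with N > 0: 0.992 - 0.0275C = 0, so C* = 0.992/0.0275 = 36.1.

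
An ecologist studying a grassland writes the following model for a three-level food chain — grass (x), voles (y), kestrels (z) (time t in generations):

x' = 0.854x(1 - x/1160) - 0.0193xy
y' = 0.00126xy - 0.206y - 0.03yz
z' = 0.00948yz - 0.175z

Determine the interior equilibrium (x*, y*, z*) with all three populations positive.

x* ≈ 676, y* ≈ 18.5, z* ≈ 21.5

From dz/dt = 0: 0.00948y* = 0.175, so y* = 18.5.
From dx/dt = 0: 0.854(1 - x*/1160) = 0.0193·18.5, giving x* = 1160·(1 - 0.417) = 676.
From dy/dt = 0: 0.00126·676 - 0.206 = 0.03z*, so z* = 0.646/0.03 = 21.5.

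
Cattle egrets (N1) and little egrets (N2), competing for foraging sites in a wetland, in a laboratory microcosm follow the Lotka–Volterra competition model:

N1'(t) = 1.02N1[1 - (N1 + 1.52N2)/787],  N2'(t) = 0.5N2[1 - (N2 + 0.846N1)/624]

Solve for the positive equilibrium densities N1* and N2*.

Setting both brackets to zero gives the nullclines N1 + 1.52N2 = 787 and 0.846N1 + N2 = 624.
Substituting N2 = 624 - 0.846N1 into the first: N1(1 - 1.52·0.846) = 787 - 1.52·624.
So N1* = -161/-0.286 = 565, and then N2* = 624 - 0.846·565 = 146.

N1* ≈ 565, N2* ≈ 146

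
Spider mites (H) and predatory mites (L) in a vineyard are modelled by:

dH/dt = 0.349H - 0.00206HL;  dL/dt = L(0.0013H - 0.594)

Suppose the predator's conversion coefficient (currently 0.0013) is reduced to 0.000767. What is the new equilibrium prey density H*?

H* ≈ 774

At the interior fixed point, setting dL/dt = 0 with L > 0 fixes H* = (predator death rate)/(HL coefficient) — independent of the other coefficients.
With the change, H* = 0.594/0.000767 = 774; it rises from 457.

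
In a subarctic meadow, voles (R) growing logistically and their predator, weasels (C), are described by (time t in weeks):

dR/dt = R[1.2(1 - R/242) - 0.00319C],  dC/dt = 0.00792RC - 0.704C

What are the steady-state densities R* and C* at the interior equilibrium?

From dC/dt = 0 with C > 0: 0.00792R* = 0.704, so R* = 88.9.
Substitute into dR/dt = 0: 1.2(1 - 88.9/242) = 0.00319C*.
The bracket is 0.633, giving C* = 0.759/0.00319 = 238.

R* ≈ 88.9, C* ≈ 238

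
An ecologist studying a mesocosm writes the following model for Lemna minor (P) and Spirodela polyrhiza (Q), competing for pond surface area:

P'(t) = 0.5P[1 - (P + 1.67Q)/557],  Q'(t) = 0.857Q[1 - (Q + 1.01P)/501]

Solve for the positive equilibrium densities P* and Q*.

P* ≈ 407, Q* ≈ 89.7

Setting both brackets to zero gives the nullclines P + 1.67Q = 557 and 1.01P + Q = 501.
Substituting Q = 501 - 1.01P into the first: P(1 - 1.67·1.01) = 557 - 1.67·501.
So P* = -280/-0.687 = 407, and then Q* = 501 - 1.01·407 = 89.7.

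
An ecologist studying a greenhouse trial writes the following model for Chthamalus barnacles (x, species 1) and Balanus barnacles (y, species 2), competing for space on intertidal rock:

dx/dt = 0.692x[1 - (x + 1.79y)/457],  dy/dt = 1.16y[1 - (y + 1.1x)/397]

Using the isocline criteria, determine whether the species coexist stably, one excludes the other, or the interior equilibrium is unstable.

unstable coexistence (outcome depends on initial conditions)

Compare the nullcline intercepts: K1/α12 = 457/1.79 = 255 < K2 = 397; K2/α21 = 397/1.1 = 361 < K1 = 457.
Since both are reversed, neither can invade when rare; the interior point is a saddle.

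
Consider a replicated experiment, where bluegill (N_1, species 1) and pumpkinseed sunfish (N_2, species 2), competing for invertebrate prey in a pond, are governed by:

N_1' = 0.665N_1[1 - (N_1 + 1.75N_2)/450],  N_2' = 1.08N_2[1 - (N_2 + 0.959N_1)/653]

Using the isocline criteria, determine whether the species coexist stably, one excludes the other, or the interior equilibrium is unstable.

Compare the nullcline intercepts: K1/α12 = 450/1.75 = 257 < K2 = 653; K2/α21 = 653/0.959 = 681 > K1 = 450.
Since the inequalities point opposite ways, species 2 can invade but species 1 cannot.

species 2 excludes species 1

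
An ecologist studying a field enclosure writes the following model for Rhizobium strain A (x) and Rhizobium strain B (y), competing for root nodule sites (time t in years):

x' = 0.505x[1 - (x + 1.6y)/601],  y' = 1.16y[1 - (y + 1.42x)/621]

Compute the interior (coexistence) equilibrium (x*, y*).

Setting both brackets to zero gives the nullclines x + 1.6y = 601 and 1.42x + y = 621.
Substituting y = 621 - 1.42x into the first: x(1 - 1.6·1.42) = 601 - 1.6·621.
So x* = -393/-1.27 = 309, and then y* = 621 - 1.42·309 = 183.

x* ≈ 309, y* ≈ 183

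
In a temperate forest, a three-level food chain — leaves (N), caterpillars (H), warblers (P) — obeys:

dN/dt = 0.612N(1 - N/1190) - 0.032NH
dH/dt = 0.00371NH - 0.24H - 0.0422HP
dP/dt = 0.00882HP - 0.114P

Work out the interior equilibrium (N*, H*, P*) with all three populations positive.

From dP/dt = 0: 0.00882H* = 0.114, so H* = 12.9.
From dN/dt = 0: 0.612(1 - N*/1190) = 0.032·12.9, giving N* = 1190·(1 - 0.676) = 386.
From dH/dt = 0: 0.00371·386 - 0.24 = 0.0422P*, so P* = 1.19/0.0422 = 28.2.

N* ≈ 386, H* ≈ 12.9, P* ≈ 28.2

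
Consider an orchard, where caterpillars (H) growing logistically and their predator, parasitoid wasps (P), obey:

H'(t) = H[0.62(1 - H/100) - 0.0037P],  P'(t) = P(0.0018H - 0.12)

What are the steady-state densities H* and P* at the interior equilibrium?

From dP/dt = 0 with P > 0: 0.0018H* = 0.12, so H* = 66.7.
Substitute into dH/dt = 0: 0.62(1 - 66.7/100) = 0.0037P*.
The bracket is 0.333, giving P* = 0.207/0.0037 = 55.9.

H* ≈ 66.7, P* ≈ 55.9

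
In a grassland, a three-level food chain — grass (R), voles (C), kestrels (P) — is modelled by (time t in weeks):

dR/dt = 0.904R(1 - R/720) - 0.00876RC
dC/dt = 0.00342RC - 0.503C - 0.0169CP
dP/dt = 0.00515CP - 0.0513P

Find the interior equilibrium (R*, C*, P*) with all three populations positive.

From dP/dt = 0: 0.00515C* = 0.0513, so C* = 9.96.
From dR/dt = 0: 0.904(1 - R*/720) = 0.00876·9.96, giving R* = 720·(1 - 0.0965) = 651.
From dC/dt = 0: 0.00342·651 - 0.503 = 0.0169P*, so P* = 1.72/0.0169 = 102.

R* ≈ 651, C* ≈ 9.96, P* ≈ 102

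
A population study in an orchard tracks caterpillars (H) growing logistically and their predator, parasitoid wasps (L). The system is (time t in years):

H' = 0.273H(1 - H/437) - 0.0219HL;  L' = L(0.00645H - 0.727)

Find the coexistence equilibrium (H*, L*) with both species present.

From dL/dt = 0 with L > 0: 0.00645H* = 0.727, so H* = 113.
Substitute into dH/dt = 0: 0.273(1 - 113/437) = 0.0219L*.
The bracket is 0.742, giving L* = 0.203/0.0219 = 9.25.

H* ≈ 113, L* ≈ 9.25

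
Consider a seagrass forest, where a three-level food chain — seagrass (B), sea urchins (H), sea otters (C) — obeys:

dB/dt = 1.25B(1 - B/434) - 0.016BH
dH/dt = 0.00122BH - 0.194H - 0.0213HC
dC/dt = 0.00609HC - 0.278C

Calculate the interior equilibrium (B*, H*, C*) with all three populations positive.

From dC/dt = 0: 0.00609H* = 0.278, so H* = 45.6.
From dB/dt = 0: 1.25(1 - B*/434) = 0.016·45.6, giving B* = 434·(1 - 0.584) = 180.
From dH/dt = 0: 0.00122·180 - 0.194 = 0.0213C*, so C* = 0.0261/0.0213 = 1.23.

B* ≈ 180, H* ≈ 45.6, C* ≈ 1.23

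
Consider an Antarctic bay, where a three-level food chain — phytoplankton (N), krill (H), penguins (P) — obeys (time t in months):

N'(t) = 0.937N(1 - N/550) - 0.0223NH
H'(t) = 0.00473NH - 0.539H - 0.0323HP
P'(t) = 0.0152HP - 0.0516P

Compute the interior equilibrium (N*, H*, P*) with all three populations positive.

N* ≈ 506, H* ≈ 3.39, P* ≈ 57.3

From dP/dt = 0: 0.0152H* = 0.0516, so H* = 3.39.
From dN/dt = 0: 0.937(1 - N*/550) = 0.0223·3.39, giving N* = 550·(1 - 0.0808) = 506.
From dH/dt = 0: 0.00473·506 - 0.539 = 0.0323P*, so P* = 1.85/0.0323 = 57.3.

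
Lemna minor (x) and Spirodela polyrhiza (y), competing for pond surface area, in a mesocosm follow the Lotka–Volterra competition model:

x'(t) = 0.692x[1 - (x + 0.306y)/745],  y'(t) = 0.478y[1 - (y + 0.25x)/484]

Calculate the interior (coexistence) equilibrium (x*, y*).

x* ≈ 646, y* ≈ 322

Setting both brackets to zero gives the nullclines x + 0.306y = 745 and 0.25x + y = 484.
Substituting y = 484 - 0.25x into the first: x(1 - 0.306·0.25) = 745 - 0.306·484.
So x* = 597/0.923 = 646, and then y* = 484 - 0.25·646 = 322.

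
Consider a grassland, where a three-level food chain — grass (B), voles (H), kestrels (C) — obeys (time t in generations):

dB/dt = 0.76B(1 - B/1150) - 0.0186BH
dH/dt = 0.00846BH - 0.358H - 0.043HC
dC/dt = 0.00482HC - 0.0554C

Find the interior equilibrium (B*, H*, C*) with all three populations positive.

B* ≈ 827, H* ≈ 11.5, C* ≈ 154

From dC/dt = 0: 0.00482H* = 0.0554, so H* = 11.5.
From dB/dt = 0: 0.76(1 - B*/1150) = 0.0186·11.5, giving B* = 1150·(1 - 0.281) = 827.
From dH/dt = 0: 0.00846·827 - 0.358 = 0.043C*, so C* = 6.63/0.043 = 154.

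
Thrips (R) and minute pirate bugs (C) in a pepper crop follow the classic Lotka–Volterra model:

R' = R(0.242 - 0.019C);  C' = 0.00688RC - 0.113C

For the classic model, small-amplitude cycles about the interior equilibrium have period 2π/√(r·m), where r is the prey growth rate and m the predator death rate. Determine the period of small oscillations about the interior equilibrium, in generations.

Here r = 0.242 and m = 0.113, so r·m = 0.0273.
ω = √0.0273 = 0.165 per generation, hence T = 2π/ω ≈ 38 generations.

T ≈ 38 generations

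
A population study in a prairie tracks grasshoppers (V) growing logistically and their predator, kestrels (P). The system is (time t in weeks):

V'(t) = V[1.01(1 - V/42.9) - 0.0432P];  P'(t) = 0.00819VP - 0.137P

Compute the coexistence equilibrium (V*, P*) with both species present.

V* ≈ 16.7, P* ≈ 14.3

From dP/dt = 0 with P > 0: 0.00819V* = 0.137, so V* = 16.7.
Substitute into dV/dt = 0: 1.01(1 - 16.7/42.9) = 0.0432P*.
The bracket is 0.61, giving P* = 0.616/0.0432 = 14.3.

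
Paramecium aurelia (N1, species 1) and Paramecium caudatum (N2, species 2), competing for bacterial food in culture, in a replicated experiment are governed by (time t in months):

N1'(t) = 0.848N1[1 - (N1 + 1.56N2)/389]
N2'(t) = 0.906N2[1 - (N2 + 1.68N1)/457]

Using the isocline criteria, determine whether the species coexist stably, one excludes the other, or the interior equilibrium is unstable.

Compare the nullcline intercepts: K1/α12 = 389/1.56 = 249 < K2 = 457; K2/α21 = 457/1.68 = 272 < K1 = 389.
Since both are reversed, neither can invade when rare; the interior point is a saddle.

unstable coexistence (outcome depends on initial conditions)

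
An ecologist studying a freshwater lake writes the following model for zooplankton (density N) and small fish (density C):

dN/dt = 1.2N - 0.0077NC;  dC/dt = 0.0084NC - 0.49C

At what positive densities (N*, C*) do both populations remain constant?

N* ≈ 58.3, C* ≈ 156

Set dC/dt = 0 with C > 0: 0.0084N - 0.49 = 0, so N* = 0.49/0.0084 = 58.3.
Set dN/dt = 0 with N > 0: 1.2 - 0.0077C = 0, so C* = 1.2/0.0077 = 156.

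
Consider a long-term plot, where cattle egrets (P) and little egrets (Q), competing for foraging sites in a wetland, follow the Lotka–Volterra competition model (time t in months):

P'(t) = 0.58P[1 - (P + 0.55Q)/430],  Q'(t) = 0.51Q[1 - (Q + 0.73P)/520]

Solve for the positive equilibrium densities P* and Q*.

Setting both brackets to zero gives the nullclines P + 0.55Q = 430 and 0.73P + Q = 520.
Substituting Q = 520 - 0.73P into the first: P(1 - 0.55·0.73) = 430 - 0.55·520.
So P* = 144/0.599 = 241, and then Q* = 520 - 0.73·241 = 344.

P* ≈ 241, Q* ≈ 344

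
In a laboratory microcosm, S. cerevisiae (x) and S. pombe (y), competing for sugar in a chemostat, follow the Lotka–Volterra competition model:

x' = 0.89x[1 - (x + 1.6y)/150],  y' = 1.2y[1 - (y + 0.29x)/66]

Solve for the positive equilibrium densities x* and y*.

Setting both brackets to zero gives the nullclines x + 1.6y = 150 and 0.29x + y = 66.
Substituting y = 66 - 0.29x into the first: x(1 - 1.6·0.29) = 150 - 1.6·66.
So x* = 44.4/0.536 = 82.8, and then y* = 66 - 0.29·82.8 = 42.

x* ≈ 82.8, y* ≈ 42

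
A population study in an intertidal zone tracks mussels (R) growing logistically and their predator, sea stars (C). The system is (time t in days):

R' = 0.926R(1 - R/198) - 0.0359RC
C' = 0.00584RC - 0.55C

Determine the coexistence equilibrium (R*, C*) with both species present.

From dC/dt = 0 with C > 0: 0.00584R* = 0.55, so R* = 94.2.
Substitute into dR/dt = 0: 0.926(1 - 94.2/198) = 0.0359C*.
The bracket is 0.524, giving C* = 0.486/0.0359 = 13.5.

R* ≈ 94.2, C* ≈ 13.5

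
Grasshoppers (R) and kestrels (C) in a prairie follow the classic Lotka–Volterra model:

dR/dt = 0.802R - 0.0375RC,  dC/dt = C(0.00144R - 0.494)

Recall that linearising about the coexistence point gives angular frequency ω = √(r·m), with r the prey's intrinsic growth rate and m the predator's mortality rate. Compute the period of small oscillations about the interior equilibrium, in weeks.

Here r = 0.802 and m = 0.494, so r·m = 0.396.
ω = √0.396 = 0.629 per week, hence T = 2π/ω ≈ 9.98 weeks.

T ≈ 9.98 weeks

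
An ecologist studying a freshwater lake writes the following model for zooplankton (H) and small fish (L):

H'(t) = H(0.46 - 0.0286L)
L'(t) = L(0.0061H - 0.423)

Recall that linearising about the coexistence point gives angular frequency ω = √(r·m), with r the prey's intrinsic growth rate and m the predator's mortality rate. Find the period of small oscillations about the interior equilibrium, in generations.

T ≈ 14.2 generations

Here r = 0.46 and m = 0.423, so r·m = 0.195.
ω = √0.195 = 0.441 per generation, hence T = 2π/ω ≈ 14.2 generations.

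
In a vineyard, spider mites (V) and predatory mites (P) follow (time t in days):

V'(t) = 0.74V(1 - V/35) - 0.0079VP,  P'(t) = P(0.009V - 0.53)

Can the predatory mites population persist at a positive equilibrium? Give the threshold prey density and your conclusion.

The predator equation gives dP/dt > 0 only when V > 0.53/0.009 = 58.9.
Without the predator, V → K = 35. Since 35 < 58.9, the predator cannot invade.

Threshold V = 58.9; K < 58.9, so no, the predator goes extinct.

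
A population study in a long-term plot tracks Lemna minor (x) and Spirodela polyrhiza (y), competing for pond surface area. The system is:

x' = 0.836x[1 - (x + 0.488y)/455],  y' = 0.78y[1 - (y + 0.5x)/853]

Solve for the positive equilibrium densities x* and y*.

Setting both brackets to zero gives the nullclines x + 0.488y = 455 and 0.5x + y = 853.
Substituting y = 853 - 0.5x into the first: x(1 - 0.488·0.5) = 455 - 0.488·853.
So x* = 38.7/0.756 = 51.2, and then y* = 853 - 0.5·51.2 = 827.

x* ≈ 51.2, y* ≈ 827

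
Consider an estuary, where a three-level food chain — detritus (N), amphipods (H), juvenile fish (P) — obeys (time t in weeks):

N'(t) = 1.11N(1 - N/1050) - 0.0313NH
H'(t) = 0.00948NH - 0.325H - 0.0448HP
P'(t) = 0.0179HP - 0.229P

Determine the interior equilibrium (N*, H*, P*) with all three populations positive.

From dP/dt = 0: 0.0179H* = 0.229, so H* = 12.8.
From dN/dt = 0: 1.11(1 - N*/1050) = 0.0313·12.8, giving N* = 1050·(1 - 0.361) = 671.
From dH/dt = 0: 0.00948·671 - 0.325 = 0.0448P*, so P* = 6.04/0.0448 = 135.

N* ≈ 671, H* ≈ 12.8, P* ≈ 135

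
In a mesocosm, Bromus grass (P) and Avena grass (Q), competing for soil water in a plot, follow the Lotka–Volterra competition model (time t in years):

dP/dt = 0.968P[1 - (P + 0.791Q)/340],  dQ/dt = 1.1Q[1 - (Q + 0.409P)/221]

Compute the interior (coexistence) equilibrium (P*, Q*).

Setting both brackets to zero gives the nullclines P + 0.791Q = 340 and 0.409P + Q = 221.
Substituting Q = 221 - 0.409P into the first: P(1 - 0.791·0.409) = 340 - 0.791·221.
So P* = 165/0.676 = 244, and then Q* = 221 - 0.409·244 = 121.

P* ≈ 244, Q* ≈ 121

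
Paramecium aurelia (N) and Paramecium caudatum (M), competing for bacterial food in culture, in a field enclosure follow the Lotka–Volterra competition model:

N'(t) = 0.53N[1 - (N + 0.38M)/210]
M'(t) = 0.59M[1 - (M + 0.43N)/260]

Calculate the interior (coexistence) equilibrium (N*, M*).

N* ≈ 133, M* ≈ 203

Setting both brackets to zero gives the nullclines N + 0.38M = 210 and 0.43N + M = 260.
Substituting M = 260 - 0.43N into the first: N(1 - 0.38·0.43) = 210 - 0.38·260.
So N* = 111/0.837 = 133, and then M* = 260 - 0.43·133 = 203.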